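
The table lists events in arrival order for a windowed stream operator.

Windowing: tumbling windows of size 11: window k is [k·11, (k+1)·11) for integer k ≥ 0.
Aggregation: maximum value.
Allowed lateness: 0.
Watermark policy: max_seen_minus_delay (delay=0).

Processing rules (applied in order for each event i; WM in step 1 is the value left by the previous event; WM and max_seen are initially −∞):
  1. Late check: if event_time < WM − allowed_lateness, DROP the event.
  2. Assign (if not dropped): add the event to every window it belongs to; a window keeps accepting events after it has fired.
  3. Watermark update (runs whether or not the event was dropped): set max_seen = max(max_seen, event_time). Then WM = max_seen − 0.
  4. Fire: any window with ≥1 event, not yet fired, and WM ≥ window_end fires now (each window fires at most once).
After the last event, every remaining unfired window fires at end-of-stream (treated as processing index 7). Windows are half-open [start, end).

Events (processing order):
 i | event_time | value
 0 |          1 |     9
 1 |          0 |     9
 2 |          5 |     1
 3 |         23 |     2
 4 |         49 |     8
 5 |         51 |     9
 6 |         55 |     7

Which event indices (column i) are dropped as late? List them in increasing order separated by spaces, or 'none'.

i=0 t=1 v=9: → [0,11); WM=1
i=1 t=0 v=9: DROP (t<1-0); WM=1
i=2 t=5 v=1: → [0,11); WM=5
i=3 t=23 v=2: → [22,33); WM=23; [0,11) fires=9
i=4 t=49 v=8: → [44,55); WM=49; [22,33) fires=2
i=5 t=51 v=9: → [44,55); WM=51
i=6 t=55 v=7: → [55,66); WM=55; [44,55) fires=9

1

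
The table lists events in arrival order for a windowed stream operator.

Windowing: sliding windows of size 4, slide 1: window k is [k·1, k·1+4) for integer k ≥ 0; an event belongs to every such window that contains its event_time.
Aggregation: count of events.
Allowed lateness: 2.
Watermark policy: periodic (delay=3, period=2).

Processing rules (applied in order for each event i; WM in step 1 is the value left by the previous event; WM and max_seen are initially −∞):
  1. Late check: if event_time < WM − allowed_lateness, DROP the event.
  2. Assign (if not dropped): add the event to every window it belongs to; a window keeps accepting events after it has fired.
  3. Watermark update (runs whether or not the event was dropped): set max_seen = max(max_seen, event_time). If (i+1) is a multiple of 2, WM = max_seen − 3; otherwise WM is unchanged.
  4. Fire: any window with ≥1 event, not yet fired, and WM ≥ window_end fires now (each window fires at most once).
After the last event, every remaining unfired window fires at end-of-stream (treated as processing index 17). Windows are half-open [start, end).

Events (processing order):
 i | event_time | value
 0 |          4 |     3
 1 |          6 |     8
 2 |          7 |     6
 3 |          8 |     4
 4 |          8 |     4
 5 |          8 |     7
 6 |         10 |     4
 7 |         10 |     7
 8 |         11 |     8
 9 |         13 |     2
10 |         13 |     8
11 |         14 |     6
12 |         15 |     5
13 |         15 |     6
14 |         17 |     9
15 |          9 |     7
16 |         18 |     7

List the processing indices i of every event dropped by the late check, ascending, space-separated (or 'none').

i=0 t=4 v=3: → [4,8),[3,7),[2,6),[1,5); WM=−∞
i=1 t=6 v=8: → [6,10),[5,9),[4,8),[3,7); WM=3
i=2 t=7 v=6: → [7,11),[6,10),[5,9),[4,8); WM=3
i=3 t=8 v=4: → [8,12),[7,11),[6,10),[5,9); WM=5; [1,5) fires=1
i=4 t=8 v=4: → [8,12),[7,11),[6,10),[5,9); WM=5
i=5 t=8 v=7: → [8,12),[7,11),[6,10),[5,9); WM=5
i=6 t=10 v=4: → [10,14),[9,13),[8,12),[7,11); WM=5
i=7 t=10 v=7: → [10,14),[9,13),[8,12),[7,11); WM=7; [2,6) fires=1 [3,7) fires=2
i=8 t=11 v=8: → [11,15),[10,14),[9,13),[8,12); WM=7
i=9 t=13 v=2: → [13,17),[12,16),[11,15),[10,14); WM=10; [4,8) fires=3 [5,9) fires=5 [6,10) fires=5
i=10 t=13 v=8: → [13,17),[12,16),[11,15),[10,14); WM=10
i=11 t=14 v=6: → [14,18),[13,17),[12,16),[11,15); WM=11; [7,11) fires=6
i=12 t=15 v=5: → [15,19),[14,18),[13,17),[12,16); WM=11
i=13 t=15 v=6: → [15,19),[14,18),[13,17),[12,16); WM=12; [8,12) fires=6
i=14 t=17 v=9: → [17,21),[16,20),[15,19),[14,18); WM=12
i=15 t=9 v=7: DROP (t<12-2); WM=14; [9,13) fires=3 [10,14) fires=5
i=16 t=18 v=7: → [18,22),[17,21),[16,20),[15,19); WM=14

15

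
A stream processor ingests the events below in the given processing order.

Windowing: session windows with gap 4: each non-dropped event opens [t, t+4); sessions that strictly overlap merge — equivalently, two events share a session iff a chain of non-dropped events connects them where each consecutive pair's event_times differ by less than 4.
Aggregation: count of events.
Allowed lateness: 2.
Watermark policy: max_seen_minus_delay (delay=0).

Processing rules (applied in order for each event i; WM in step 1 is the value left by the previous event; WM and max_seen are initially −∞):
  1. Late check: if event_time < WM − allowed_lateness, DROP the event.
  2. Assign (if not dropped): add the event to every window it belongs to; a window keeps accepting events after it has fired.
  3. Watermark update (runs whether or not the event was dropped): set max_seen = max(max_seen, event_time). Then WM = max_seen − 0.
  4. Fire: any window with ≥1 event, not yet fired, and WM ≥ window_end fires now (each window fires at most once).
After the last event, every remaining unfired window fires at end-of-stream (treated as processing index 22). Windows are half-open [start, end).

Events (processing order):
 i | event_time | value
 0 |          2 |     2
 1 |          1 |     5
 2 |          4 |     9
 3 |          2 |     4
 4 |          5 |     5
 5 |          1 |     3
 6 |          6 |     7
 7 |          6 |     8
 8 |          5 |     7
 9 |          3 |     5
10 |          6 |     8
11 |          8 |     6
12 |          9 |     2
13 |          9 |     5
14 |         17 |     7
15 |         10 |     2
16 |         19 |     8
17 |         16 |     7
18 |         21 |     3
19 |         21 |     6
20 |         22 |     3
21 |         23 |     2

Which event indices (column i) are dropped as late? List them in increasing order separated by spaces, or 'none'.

i=0 t=2 v=2: → [2,6); WM=2
i=1 t=1 v=5: → [1,6); WM=2
i=2 t=4 v=9: → [1,8); WM=4
i=3 t=2 v=4: → [1,8); WM=4
i=4 t=5 v=5: → [1,9); WM=5
i=5 t=1 v=3: DROP (t<5-2); WM=5
i=6 t=6 v=7: → [1,10); WM=6
i=7 t=6 v=8: → [1,10); WM=6
i=8 t=5 v=7: → [1,10); WM=6
i=9 t=3 v=5: DROP (t<6-2); WM=6
i=10 t=6 v=8: → [1,10); WM=6
i=11 t=8 v=6: → [1,12); WM=8
i=12 t=9 v=2: → [1,13); WM=9
i=13 t=9 v=5: → [1,13); WM=9
i=14 t=17 v=7: → [17,21); WM=17
i=15 t=10 v=2: DROP (t<17-2); WM=17
i=16 t=19 v=8: → [17,23); WM=19
i=17 t=16 v=7: DROP (t<19-2); WM=19
i=18 t=21 v=3: → [17,25); WM=21
i=19 t=21 v=6: → [17,25); WM=21
i=20 t=22 v=3: → [17,26); WM=22
i=21 t=23 v=2: → [17,27); WM=23

5 9 15 17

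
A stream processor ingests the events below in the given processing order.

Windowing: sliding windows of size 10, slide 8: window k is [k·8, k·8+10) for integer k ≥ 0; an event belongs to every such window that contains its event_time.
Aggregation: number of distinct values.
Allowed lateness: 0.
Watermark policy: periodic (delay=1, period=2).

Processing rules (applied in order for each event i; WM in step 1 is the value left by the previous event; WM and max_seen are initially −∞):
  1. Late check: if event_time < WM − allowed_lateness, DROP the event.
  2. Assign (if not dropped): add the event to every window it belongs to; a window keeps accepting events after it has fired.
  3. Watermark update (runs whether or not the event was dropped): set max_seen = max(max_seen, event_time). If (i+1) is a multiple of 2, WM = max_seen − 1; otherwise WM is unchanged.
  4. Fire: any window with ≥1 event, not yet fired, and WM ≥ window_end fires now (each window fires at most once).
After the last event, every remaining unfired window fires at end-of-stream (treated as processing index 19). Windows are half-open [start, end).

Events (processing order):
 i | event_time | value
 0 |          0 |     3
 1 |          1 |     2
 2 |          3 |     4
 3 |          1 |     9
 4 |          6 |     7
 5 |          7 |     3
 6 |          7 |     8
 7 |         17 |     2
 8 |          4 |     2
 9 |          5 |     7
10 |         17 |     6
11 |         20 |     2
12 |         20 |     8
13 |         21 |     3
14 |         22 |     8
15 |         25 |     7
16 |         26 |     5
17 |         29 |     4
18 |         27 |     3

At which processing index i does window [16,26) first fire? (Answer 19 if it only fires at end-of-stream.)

17

i=0 t=0 v=3: → [0,10); WM=−∞
i=1 t=1 v=2: → [0,10); WM=0
i=2 t=3 v=4: → [0,10); WM=0
i=3 t=1 v=9: → [0,10); WM=2
i=4 t=6 v=7: → [0,10); WM=2
i=5 t=7 v=3: → [0,10); WM=6
i=6 t=7 v=8: → [0,10); WM=6
i=7 t=17 v=2: → [16,26),[8,18); WM=16; [0,10) fires=6
i=8 t=4 v=2: DROP (t<16-0); WM=16
i=9 t=5 v=7: DROP (t<16-0); WM=16
i=10 t=17 v=6: → [16,26),[8,18); WM=16
i=11 t=20 v=2: → [16,26); WM=19; [8,18) fires=2
i=12 t=20 v=8: → [16,26); WM=19
i=13 t=21 v=3: → [16,26); WM=20
i=14 t=22 v=8: → [16,26); WM=20
i=15 t=25 v=7: → [24,34),[16,26); WM=24
i=16 t=26 v=5: → [24,34); WM=24
i=17 t=29 v=4: → [24,34); WM=28; [16,26) fires=5
i=18 t=27 v=3: DROP (t<28-0); WM=28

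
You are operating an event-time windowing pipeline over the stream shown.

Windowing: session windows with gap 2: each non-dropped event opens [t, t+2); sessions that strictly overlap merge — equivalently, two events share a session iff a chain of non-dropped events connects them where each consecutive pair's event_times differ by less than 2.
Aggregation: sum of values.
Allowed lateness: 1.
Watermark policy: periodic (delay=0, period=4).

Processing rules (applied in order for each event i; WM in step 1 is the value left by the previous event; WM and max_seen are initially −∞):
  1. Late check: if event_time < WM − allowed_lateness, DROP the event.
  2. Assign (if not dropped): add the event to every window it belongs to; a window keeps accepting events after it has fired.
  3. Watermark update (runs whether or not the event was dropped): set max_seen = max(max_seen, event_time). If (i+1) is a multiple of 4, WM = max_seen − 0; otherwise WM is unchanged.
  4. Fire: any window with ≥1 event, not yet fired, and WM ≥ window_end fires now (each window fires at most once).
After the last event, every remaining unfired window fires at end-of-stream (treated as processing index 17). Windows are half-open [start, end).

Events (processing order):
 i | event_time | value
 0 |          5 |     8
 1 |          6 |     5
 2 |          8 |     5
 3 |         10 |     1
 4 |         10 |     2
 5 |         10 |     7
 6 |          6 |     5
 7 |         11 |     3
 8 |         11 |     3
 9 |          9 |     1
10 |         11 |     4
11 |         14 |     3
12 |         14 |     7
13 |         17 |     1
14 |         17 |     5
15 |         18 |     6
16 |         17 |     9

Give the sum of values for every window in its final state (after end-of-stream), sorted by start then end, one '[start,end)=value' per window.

[5,8)=13 [8,10)=5 [10,13)=20 [14,16)=10 [17,20)=21

i=0 t=5 v=8: → [5,7); WM=−∞
i=1 t=6 v=5: → [5,8); WM=−∞
i=2 t=8 v=5: → [8,10); WM=−∞
i=3 t=10 v=1: → [10,12); WM=10
i=4 t=10 v=2: → [10,12); WM=10
i=5 t=10 v=7: → [10,12); WM=10
i=6 t=6 v=5: DROP (t<10-1); WM=10
i=7 t=11 v=3: → [10,13); WM=11
i=8 t=11 v=3: → [10,13); WM=11
i=9 t=9 v=1: DROP (t<11-1); WM=11
i=10 t=11 v=4: → [10,13); WM=11
i=11 t=14 v=3: → [14,16); WM=14
i=12 t=14 v=7: → [14,16); WM=14
i=13 t=17 v=1: → [17,19); WM=14
i=14 t=17 v=5: → [17,19); WM=14
i=15 t=18 v=6: → [17,20); WM=18
i=16 t=17 v=9: → [17,20); WM=18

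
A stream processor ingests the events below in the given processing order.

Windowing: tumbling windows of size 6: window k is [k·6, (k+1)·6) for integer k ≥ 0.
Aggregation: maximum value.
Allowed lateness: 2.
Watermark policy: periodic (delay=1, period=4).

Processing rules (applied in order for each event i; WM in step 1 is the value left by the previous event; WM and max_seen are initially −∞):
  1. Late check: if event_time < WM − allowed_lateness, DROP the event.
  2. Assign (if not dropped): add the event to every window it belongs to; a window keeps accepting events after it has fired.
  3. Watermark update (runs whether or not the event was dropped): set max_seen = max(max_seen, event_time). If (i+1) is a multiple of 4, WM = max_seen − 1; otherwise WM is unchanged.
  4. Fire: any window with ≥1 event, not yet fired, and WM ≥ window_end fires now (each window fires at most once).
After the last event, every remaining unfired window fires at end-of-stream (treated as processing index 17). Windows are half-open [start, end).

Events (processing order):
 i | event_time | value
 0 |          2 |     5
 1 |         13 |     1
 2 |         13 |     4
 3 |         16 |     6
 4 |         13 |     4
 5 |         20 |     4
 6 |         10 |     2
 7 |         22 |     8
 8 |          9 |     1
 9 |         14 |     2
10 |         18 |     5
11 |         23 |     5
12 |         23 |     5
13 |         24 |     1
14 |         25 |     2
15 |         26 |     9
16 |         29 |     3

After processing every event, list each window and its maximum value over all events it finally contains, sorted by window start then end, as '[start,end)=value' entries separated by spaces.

i=0 t=2 v=5: → [0,6); WM=−∞
i=1 t=13 v=1: → [12,18); WM=−∞
i=2 t=13 v=4: → [12,18); WM=−∞
i=3 t=16 v=6: → [12,18); WM=15; [0,6) fires=5
i=4 t=13 v=4: → [12,18); WM=15
i=5 t=20 v=4: → [18,24); WM=15
i=6 t=10 v=2: DROP (t<15-2); WM=15
i=7 t=22 v=8: → [18,24); WM=21; [12,18) fires=6
i=8 t=9 v=1: DROP (t<21-2); WM=21
i=9 t=14 v=2: DROP (t<21-2); WM=21
i=10 t=18 v=5: DROP (t<21-2); WM=21
i=11 t=23 v=5: → [18,24); WM=22
i=12 t=23 v=5: → [18,24); WM=22
i=13 t=24 v=1: → [24,30); WM=22
i=14 t=25 v=2: → [24,30); WM=22
i=15 t=26 v=9: → [24,30); WM=25; [18,24) fires=8
i=16 t=29 v=3: → [24,30); WM=25

[0,6)=5 [12,18)=6 [18,24)=8 [24,30)=9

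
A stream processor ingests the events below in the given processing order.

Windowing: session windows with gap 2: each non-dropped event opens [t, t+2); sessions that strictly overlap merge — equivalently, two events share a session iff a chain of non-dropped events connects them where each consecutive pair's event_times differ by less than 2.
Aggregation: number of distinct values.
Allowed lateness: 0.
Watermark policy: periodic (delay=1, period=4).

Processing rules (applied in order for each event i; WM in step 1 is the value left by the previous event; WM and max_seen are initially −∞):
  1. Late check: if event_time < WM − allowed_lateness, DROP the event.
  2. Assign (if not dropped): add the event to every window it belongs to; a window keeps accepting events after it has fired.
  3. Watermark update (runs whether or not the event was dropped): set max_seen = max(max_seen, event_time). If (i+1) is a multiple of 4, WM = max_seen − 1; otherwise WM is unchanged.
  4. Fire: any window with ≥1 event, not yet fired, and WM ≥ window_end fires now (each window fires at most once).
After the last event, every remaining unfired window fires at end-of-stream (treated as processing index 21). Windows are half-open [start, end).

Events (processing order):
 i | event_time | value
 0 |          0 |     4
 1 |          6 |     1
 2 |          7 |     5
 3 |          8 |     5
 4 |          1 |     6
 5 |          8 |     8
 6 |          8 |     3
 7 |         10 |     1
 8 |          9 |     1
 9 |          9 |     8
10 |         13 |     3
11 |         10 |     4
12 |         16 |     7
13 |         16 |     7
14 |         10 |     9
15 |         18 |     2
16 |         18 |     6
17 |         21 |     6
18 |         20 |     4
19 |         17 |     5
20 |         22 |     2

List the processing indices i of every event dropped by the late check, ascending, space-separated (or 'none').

i=0 t=0 v=4: → [0,2); WM=−∞
i=1 t=6 v=1: → [6,8); WM=−∞
i=2 t=7 v=5: → [6,9); WM=−∞
i=3 t=8 v=5: → [6,10); WM=7
i=4 t=1 v=6: DROP (t<7-0); WM=7
i=5 t=8 v=8: → [6,10); WM=7
i=6 t=8 v=3: → [6,10); WM=7
i=7 t=10 v=1: → [10,12); WM=9
i=8 t=9 v=1: → [6,12); WM=9
i=9 t=9 v=8: → [6,12); WM=9
i=10 t=13 v=3: → [13,15); WM=9
i=11 t=10 v=4: → [6,12); WM=12
i=12 t=16 v=7: → [16,18); WM=12
i=13 t=16 v=7: → [16,18); WM=12
i=14 t=10 v=9: DROP (t<12-0); WM=12
i=15 t=18 v=2: → [18,20); WM=17
i=16 t=18 v=6: → [18,20); WM=17
i=17 t=21 v=6: → [21,23); WM=17
i=18 t=20 v=4: → [20,23); WM=17
i=19 t=17 v=5: → [16,20); WM=20
i=20 t=22 v=2: → [20,24); WM=20

4 14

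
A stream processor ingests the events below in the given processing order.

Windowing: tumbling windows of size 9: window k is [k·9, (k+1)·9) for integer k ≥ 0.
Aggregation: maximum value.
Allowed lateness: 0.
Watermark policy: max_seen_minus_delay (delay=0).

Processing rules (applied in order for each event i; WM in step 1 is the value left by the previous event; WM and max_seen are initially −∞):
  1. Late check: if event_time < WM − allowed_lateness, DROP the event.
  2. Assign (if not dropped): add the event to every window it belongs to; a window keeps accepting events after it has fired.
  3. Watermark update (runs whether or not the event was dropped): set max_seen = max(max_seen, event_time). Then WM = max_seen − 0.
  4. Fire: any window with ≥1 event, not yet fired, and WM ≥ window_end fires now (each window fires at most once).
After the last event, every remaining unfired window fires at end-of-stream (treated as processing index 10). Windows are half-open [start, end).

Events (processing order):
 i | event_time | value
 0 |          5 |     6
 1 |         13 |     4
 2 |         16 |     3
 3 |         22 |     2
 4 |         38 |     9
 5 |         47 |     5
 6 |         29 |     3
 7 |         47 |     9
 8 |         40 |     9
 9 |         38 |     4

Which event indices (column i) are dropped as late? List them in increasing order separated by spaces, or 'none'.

i=0 t=5 v=6: → [0,9); WM=5
i=1 t=13 v=4: → [9,18); WM=13; [0,9) fires=6
i=2 t=16 v=3: → [9,18); WM=16
i=3 t=22 v=2: → [18,27); WM=22; [9,18) fires=4
i=4 t=38 v=9: → [36,45); WM=38; [18,27) fires=2
i=5 t=47 v=5: → [45,54); WM=47; [36,45) fires=9
i=6 t=29 v=3: DROP (t<47-0); WM=47
i=7 t=47 v=9: → [45,54); WM=47
i=8 t=40 v=9: DROP (t<47-0); WM=47
i=9 t=38 v=4: DROP (t<47-0); WM=47

6 8 9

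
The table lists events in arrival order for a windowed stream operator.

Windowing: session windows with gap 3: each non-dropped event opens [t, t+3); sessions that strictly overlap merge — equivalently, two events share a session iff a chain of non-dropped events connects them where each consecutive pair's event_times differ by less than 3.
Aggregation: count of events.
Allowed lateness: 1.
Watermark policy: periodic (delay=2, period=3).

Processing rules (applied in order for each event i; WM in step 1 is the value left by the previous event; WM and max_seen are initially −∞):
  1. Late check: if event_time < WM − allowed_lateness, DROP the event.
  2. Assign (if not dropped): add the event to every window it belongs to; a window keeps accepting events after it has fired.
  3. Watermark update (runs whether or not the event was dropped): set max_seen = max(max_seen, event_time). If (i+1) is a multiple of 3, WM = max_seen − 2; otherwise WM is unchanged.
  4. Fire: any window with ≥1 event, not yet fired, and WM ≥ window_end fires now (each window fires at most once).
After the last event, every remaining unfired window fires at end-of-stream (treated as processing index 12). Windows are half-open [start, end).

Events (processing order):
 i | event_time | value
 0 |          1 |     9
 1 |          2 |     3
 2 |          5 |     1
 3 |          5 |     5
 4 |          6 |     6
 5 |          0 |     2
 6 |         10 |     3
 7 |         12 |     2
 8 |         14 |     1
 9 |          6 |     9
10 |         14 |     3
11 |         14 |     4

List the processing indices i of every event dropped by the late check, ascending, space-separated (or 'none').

5 9

i=0 t=1 v=9: → [1,4); WM=−∞
i=1 t=2 v=3: → [1,5); WM=−∞
i=2 t=5 v=1: → [5,8); WM=3
i=3 t=5 v=5: → [5,8); WM=3
i=4 t=6 v=6: → [5,9); WM=3
i=5 t=0 v=2: DROP (t<3-1); WM=4
i=6 t=10 v=3: → [10,13); WM=4
i=7 t=12 v=2: → [10,15); WM=4
i=8 t=14 v=1: → [10,17); WM=12
i=9 t=6 v=9: DROP (t<12-1); WM=12
i=10 t=14 v=3: → [10,17); WM=12
i=11 t=14 v=4: → [10,17); WM=12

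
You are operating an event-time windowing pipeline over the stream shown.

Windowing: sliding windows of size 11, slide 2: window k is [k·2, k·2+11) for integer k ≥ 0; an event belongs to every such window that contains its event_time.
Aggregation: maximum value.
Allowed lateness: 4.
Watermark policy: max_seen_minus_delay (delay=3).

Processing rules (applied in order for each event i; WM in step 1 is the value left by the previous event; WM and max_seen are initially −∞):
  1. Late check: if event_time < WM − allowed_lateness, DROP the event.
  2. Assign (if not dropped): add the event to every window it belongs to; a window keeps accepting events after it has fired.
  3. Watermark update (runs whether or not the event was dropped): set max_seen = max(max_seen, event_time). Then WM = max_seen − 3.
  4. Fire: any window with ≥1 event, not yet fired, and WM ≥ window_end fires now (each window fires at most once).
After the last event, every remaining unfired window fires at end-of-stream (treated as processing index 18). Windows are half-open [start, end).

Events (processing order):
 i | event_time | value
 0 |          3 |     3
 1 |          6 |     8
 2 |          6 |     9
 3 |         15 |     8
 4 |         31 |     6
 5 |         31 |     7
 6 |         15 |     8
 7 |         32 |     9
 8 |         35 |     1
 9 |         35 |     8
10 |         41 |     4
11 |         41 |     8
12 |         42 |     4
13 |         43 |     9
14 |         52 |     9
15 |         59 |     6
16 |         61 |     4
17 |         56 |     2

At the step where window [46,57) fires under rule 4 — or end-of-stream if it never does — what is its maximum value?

9

i=0 t=3 v=3: → [2,13),[0,11); WM=0
i=1 t=6 v=8: → [6,17),[4,15),[2,13),[0,11); WM=3
i=2 t=6 v=9: → [6,17),[4,15),[2,13),[0,11); WM=3
i=3 t=15 v=8: → [14,25),[12,23),[10,21),[8,19),[6,17); WM=12; [0,11) fires=9
i=4 t=31 v=6: → [30,41),[28,39),[26,37),[24,35),[22,33); WM=28; [2,13) fires=9 [4,15) fires=9 [6,17) fires=9 [8,19) fires=8 [10,21) fires=8 [12,23) fires=8 [14,25) fires=8
i=5 t=31 v=7: → [30,41),[28,39),[26,37),[24,35),[22,33); WM=28
i=6 t=15 v=8: DROP (t<28-4); WM=28
i=7 t=32 v=9: → [32,43),[30,41),[28,39),[26,37),[24,35),[22,33); WM=29
i=8 t=35 v=1: → [34,45),[32,43),[30,41),[28,39),[26,37); WM=32
i=9 t=35 v=8: → [34,45),[32,43),[30,41),[28,39),[26,37); WM=32
i=10 t=41 v=4: → [40,51),[38,49),[36,47),[34,45),[32,43); WM=38; [22,33) fires=9 [24,35) fires=9 [26,37) fires=9
i=11 t=41 v=8: → [40,51),[38,49),[36,47),[34,45),[32,43); WM=38
i=12 t=42 v=4: → [42,53),[40,51),[38,49),[36,47),[34,45),[32,43); WM=39; [28,39) fires=9
i=13 t=43 v=9: → [42,53),[40,51),[38,49),[36,47),[34,45); WM=40
i=14 t=52 v=9: → [52,63),[50,61),[48,59),[46,57),[44,55),[42,53); WM=49; [30,41) fires=9 [32,43) fires=9 [34,45) fires=9 [36,47) fires=9 [38,49) fires=9
i=15 t=59 v=6: → [58,69),[56,67),[54,65),[52,63),[50,61); WM=56; [40,51) fires=9 [42,53) fires=9 [44,55) fires=9
i=16 t=61 v=4: → [60,71),[58,69),[56,67),[54,65),[52,63); WM=58; [46,57) fires=9
i=17 t=56 v=2: → [56,67),[54,65),[52,63),[50,61),[48,59),[46,57); WM=58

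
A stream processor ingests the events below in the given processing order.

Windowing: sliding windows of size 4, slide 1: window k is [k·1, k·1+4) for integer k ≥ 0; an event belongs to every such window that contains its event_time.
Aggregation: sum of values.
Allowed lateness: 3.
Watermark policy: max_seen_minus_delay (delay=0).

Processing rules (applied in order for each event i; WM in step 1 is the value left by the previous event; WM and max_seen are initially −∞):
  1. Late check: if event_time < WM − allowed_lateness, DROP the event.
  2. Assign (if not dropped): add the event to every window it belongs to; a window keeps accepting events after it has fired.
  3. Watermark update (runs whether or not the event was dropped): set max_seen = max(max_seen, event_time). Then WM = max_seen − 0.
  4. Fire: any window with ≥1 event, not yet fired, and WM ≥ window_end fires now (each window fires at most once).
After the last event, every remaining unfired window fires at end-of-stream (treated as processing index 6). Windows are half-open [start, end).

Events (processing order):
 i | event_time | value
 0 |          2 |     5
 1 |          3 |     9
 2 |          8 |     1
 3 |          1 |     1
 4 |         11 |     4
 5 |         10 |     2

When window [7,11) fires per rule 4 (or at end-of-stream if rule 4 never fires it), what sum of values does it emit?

1

i=0 t=2 v=5: → [2,6),[1,5),[0,4); WM=2
i=1 t=3 v=9: → [3,7),[2,6),[1,5),[0,4); WM=3
i=2 t=8 v=1: → [8,12),[7,11),[6,10),[5,9); WM=8; [0,4) fires=14 [1,5) fires=14 [2,6) fires=14 [3,7) fires=9
i=3 t=1 v=1: DROP (t<8-3); WM=8
i=4 t=11 v=4: → [11,15),[10,14),[9,13),[8,12); WM=11; [5,9) fires=1 [6,10) fires=1 [7,11) fires=1
i=5 t=10 v=2: → [10,14),[9,13),[8,12),[7,11); WM=11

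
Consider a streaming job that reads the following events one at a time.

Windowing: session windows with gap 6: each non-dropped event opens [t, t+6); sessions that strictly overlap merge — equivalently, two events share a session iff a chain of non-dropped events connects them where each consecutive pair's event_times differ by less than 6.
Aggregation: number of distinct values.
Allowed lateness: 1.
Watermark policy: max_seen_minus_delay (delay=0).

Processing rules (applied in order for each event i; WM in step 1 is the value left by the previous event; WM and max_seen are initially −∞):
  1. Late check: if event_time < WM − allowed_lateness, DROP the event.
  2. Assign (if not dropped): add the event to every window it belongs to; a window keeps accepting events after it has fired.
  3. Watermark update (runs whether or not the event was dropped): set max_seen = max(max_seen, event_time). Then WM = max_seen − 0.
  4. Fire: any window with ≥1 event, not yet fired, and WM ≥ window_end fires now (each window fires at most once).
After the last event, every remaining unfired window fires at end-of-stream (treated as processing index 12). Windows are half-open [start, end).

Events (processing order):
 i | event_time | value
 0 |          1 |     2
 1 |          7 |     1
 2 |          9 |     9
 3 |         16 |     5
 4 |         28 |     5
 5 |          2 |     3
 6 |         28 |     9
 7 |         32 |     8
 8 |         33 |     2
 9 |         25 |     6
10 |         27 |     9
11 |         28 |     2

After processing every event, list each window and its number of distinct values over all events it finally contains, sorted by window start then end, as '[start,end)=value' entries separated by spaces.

[1,7)=1 [7,15)=2 [16,22)=1 [28,39)=4

i=0 t=1 v=2: → [1,7); WM=1
i=1 t=7 v=1: → [7,13); WM=7
i=2 t=9 v=9: → [7,15); WM=9
i=3 t=16 v=5: → [16,22); WM=16
i=4 t=28 v=5: → [28,34); WM=28
i=5 t=2 v=3: DROP (t<28-1); WM=28
i=6 t=28 v=9: → [28,34); WM=28
i=7 t=32 v=8: → [28,38); WM=32
i=8 t=33 v=2: → [28,39); WM=33
i=9 t=25 v=6: DROP (t<33-1); WM=33
i=10 t=27 v=9: DROP (t<33-1); WM=33
i=11 t=28 v=2: DROP (t<33-1); WM=33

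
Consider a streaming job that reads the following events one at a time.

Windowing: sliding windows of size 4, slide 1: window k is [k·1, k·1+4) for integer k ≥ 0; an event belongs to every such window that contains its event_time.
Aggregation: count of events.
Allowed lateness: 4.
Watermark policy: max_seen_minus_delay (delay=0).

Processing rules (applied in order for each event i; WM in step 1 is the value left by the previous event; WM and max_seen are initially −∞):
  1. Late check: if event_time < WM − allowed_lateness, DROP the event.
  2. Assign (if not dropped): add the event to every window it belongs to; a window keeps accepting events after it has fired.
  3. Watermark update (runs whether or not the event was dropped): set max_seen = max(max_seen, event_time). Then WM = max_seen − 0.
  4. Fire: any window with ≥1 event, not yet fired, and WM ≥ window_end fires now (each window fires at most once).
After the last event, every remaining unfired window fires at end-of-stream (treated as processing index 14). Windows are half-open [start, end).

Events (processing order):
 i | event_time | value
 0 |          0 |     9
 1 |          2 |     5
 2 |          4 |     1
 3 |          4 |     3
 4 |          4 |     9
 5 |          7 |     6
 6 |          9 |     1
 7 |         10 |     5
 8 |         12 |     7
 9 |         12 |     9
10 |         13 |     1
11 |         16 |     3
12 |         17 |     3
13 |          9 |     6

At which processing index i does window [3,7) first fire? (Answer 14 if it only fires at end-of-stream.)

5

i=0 t=0 v=9: → [0,4); WM=0
i=1 t=2 v=5: → [2,6),[1,5),[0,4); WM=2
i=2 t=4 v=1: → [4,8),[3,7),[2,6),[1,5); WM=4; [0,4) fires=2
i=3 t=4 v=3: → [4,8),[3,7),[2,6),[1,5); WM=4
i=4 t=4 v=9: → [4,8),[3,7),[2,6),[1,5); WM=4
i=5 t=7 v=6: → [7,11),[6,10),[5,9),[4,8); WM=7; [1,5) fires=4 [2,6) fires=4 [3,7) fires=3
i=6 t=9 v=1: → [9,13),[8,12),[7,11),[6,10); WM=9; [4,8) fires=4 [5,9) fires=1
i=7 t=10 v=5: → [10,14),[9,13),[8,12),[7,11); WM=10; [6,10) fires=2
i=8 t=12 v=7: → [12,16),[11,15),[10,14),[9,13); WM=12; [7,11) fires=3 [8,12) fires=2
i=9 t=12 v=9: → [12,16),[11,15),[10,14),[9,13); WM=12
i=10 t=13 v=1: → [13,17),[12,16),[11,15),[10,14); WM=13; [9,13) fires=4
i=11 t=16 v=3: → [16,20),[15,19),[14,18),[13,17); WM=16; [10,14) fires=4 [11,15) fires=3 [12,16) fires=3
i=12 t=17 v=3: → [17,21),[16,20),[15,19),[14,18); WM=17; [13,17) fires=2
i=13 t=9 v=6: DROP (t<17-4); WM=17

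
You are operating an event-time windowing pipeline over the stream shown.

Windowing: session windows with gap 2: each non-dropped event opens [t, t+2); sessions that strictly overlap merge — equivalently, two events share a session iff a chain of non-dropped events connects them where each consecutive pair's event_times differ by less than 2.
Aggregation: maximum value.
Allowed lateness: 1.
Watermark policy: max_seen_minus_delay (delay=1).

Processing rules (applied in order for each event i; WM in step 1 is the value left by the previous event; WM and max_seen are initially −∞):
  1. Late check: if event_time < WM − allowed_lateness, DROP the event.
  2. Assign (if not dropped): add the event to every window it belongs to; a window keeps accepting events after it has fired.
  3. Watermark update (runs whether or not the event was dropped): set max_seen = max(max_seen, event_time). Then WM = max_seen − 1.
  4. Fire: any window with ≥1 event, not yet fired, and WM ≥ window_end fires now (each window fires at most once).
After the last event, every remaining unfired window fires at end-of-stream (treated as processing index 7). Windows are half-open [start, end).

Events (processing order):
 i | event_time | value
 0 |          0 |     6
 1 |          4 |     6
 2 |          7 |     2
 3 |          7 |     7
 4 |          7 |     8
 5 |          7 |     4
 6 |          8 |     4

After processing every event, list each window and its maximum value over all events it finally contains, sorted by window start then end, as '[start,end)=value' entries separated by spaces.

i=0 t=0 v=6: → [0,2); WM=-1
i=1 t=4 v=6: → [4,6); WM=3
i=2 t=7 v=2: → [7,9); WM=6
i=3 t=7 v=7: → [7,9); WM=6
i=4 t=7 v=8: → [7,9); WM=6
i=5 t=7 v=4: → [7,9); WM=6
i=6 t=8 v=4: → [7,10); WM=7

[0,2)=6 [4,6)=6 [7,10)=8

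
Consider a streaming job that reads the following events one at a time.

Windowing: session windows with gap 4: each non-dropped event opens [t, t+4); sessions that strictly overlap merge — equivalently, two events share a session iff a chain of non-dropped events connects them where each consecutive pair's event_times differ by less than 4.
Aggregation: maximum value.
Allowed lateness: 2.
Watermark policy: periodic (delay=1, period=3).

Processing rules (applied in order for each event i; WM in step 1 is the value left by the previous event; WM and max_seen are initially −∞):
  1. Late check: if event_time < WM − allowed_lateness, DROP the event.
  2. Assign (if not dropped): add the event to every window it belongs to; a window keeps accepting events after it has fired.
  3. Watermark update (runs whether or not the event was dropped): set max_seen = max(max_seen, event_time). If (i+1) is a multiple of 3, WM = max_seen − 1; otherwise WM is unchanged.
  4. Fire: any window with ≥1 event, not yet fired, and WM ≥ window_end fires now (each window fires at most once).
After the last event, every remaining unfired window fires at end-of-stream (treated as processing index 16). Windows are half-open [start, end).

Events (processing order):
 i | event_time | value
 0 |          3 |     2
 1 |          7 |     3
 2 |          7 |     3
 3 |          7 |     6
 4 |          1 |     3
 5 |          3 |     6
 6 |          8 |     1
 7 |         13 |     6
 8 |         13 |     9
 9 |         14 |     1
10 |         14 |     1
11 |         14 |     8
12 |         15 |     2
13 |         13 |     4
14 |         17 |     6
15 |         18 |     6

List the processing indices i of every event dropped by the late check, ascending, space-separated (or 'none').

i=0 t=3 v=2: → [3,7); WM=−∞
i=1 t=7 v=3: → [7,11); WM=−∞
i=2 t=7 v=3: → [7,11); WM=6
i=3 t=7 v=6: → [7,11); WM=6
i=4 t=1 v=3: DROP (t<6-2); WM=6
i=5 t=3 v=6: DROP (t<6-2); WM=6
i=6 t=8 v=1: → [7,12); WM=6
i=7 t=13 v=6: → [13,17); WM=6
i=8 t=13 v=9: → [13,17); WM=12
i=9 t=14 v=1: → [13,18); WM=12
i=10 t=14 v=1: → [13,18); WM=12
i=11 t=14 v=8: → [13,18); WM=13
i=12 t=15 v=2: → [13,19); WM=13
i=13 t=13 v=4: → [13,19); WM=13
i=14 t=17 v=6: → [13,21); WM=16
i=15 t=18 v=6: → [13,22); WM=16

4 5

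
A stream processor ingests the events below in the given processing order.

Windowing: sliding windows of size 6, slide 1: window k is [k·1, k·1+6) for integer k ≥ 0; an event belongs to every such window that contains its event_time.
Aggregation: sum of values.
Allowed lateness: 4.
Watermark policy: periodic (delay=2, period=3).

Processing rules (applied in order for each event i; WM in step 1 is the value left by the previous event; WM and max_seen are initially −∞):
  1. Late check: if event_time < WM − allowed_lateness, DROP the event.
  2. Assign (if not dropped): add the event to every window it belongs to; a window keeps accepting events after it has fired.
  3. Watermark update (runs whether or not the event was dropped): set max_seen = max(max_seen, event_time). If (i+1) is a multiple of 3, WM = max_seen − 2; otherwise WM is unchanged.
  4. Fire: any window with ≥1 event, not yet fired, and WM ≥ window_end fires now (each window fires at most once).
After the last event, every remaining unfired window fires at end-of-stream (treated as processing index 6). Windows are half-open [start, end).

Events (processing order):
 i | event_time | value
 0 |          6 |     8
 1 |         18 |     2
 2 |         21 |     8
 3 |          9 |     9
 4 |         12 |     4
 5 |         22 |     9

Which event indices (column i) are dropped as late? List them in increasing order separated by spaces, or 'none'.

3 4

i=0 t=6 v=8: → [6,12),[5,11),[4,10),[3,9),[2,8),[1,7); WM=−∞
i=1 t=18 v=2: → [18,24),[17,23),[16,22),[15,21),[14,20),[13,19); WM=−∞
i=2 t=21 v=8: → [21,27),[20,26),[19,25),[18,24),[17,23),[16,22); WM=19; [1,7) fires=8 [2,8) fires=8 [3,9) fires=8 [4,10) fires=8 [5,11) fires=8 [6,12) fires=8 [13,19) fires=2
i=3 t=9 v=9: DROP (t<19-4); WM=19
i=4 t=12 v=4: DROP (t<19-4); WM=19
i=5 t=22 v=9: → [22,28),[21,27),[20,26),[19,25),[18,24),[17,23); WM=20; [14,20) fires=2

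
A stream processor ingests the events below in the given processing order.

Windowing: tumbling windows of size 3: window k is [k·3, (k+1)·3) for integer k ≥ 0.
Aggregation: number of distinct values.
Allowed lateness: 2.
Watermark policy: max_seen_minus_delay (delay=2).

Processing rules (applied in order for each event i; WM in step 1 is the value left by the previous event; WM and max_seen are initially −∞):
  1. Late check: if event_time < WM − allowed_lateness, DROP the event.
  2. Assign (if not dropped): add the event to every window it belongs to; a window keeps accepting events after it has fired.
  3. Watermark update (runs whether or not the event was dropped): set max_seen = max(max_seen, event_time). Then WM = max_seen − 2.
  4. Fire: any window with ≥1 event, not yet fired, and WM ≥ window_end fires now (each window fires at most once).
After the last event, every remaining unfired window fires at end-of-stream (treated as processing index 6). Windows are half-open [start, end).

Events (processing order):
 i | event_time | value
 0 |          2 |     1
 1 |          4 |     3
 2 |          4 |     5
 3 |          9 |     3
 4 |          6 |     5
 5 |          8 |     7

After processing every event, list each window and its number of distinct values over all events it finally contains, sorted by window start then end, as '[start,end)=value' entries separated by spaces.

i=0 t=2 v=1: → [0,3); WM=0
i=1 t=4 v=3: → [3,6); WM=2
i=2 t=4 v=5: → [3,6); WM=2
i=3 t=9 v=3: → [9,12); WM=7; [0,3) fires=1 [3,6) fires=2
i=4 t=6 v=5: → [6,9); WM=7
i=5 t=8 v=7: → [6,9); WM=7

[0,3)=1 [3,6)=2 [6,9)=2 [9,12)=1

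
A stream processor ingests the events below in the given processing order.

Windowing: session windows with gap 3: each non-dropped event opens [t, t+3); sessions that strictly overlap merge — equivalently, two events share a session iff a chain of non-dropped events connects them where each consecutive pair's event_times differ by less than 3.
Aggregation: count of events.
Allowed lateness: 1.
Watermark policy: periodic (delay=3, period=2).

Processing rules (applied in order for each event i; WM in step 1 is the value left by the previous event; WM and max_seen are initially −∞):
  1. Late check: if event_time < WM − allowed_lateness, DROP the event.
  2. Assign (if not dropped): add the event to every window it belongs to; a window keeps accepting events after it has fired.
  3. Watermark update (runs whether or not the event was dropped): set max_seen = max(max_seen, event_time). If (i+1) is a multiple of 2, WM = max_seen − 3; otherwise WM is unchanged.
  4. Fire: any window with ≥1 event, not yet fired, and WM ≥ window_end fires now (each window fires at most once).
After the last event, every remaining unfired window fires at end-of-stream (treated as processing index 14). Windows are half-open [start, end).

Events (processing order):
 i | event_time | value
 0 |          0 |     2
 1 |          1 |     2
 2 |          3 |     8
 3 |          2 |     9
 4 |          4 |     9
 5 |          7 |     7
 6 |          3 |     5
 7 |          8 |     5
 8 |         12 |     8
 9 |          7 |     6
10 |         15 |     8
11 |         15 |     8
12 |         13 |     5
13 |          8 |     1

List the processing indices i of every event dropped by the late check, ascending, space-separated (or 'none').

i=0 t=0 v=2: → [0,3); WM=−∞
i=1 t=1 v=2: → [0,4); WM=-2
i=2 t=3 v=8: → [0,6); WM=-2
i=3 t=2 v=9: → [0,6); WM=0
i=4 t=4 v=9: → [0,7); WM=0
i=5 t=7 v=7: → [7,10); WM=4
i=6 t=3 v=5: → [0,7); WM=4
i=7 t=8 v=5: → [7,11); WM=5
i=8 t=12 v=8: → [12,15); WM=5
i=9 t=7 v=6: → [7,11); WM=9
i=10 t=15 v=8: → [15,18); WM=9
i=11 t=15 v=8: → [15,18); WM=12
i=12 t=13 v=5: → [12,18); WM=12
i=13 t=8 v=1: DROP (t<12-1); WM=12

13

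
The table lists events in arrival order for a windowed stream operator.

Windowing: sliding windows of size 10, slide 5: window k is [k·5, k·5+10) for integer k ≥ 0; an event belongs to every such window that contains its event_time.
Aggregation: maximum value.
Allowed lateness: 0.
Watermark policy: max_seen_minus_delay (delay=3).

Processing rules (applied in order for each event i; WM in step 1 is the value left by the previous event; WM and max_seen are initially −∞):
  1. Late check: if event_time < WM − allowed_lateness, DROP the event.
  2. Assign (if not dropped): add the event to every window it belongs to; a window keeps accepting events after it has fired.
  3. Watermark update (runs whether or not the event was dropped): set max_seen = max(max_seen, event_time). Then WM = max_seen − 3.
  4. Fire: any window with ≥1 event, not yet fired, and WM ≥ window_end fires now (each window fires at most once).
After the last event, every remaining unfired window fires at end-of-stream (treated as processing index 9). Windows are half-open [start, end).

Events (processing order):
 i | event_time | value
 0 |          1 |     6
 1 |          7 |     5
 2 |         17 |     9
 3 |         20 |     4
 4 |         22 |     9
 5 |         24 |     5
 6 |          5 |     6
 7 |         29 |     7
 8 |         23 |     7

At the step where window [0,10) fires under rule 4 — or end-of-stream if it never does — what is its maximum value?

i=0 t=1 v=6: → [0,10); WM=-2
i=1 t=7 v=5: → [5,15),[0,10); WM=4
i=2 t=17 v=9: → [15,25),[10,20); WM=14; [0,10) fires=6
i=3 t=20 v=4: → [20,30),[15,25); WM=17; [5,15) fires=5
i=4 t=22 v=9: → [20,30),[15,25); WM=19
i=5 t=24 v=5: → [20,30),[15,25); WM=21; [10,20) fires=9
i=6 t=5 v=6: DROP (t<21-0); WM=21
i=7 t=29 v=7: → [25,35),[20,30); WM=26; [15,25) fires=9
i=8 t=23 v=7: DROP (t<26-0); WM=26

6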